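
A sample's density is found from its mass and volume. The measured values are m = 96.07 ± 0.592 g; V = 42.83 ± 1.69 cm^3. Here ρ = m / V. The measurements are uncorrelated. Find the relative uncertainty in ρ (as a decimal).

Relative error in a monomial: (δρ/ρ)² = Σ (nᵢ · δxᵢ/xᵢ)².
  (1·δm/m)² = (1×0.00616)² = 3.8e-05;  (-1·δV/V)² = (-1×0.0395)² = 0.00156
δρ/ρ = √(0.00159) = 0.0399

0.0399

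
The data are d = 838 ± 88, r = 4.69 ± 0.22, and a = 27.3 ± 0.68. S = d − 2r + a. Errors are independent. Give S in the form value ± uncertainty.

Absolute uncertainties add in quadrature for a linear combination:
  (δd)² = 7740;  (2·δr)² = 0.194;  (δa)² = 0.462
δS = √(7740) = 88.0
S = 856.

856 ± 88.0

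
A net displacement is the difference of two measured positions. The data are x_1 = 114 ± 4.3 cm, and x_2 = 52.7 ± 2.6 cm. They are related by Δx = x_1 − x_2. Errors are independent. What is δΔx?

Each term contributes (cᵢ δxᵢ)² to (δΔx)²:
  (δx_1)² = 18.5;  (δx_2)² = 6.76
δΔx = √(25.2) = 5.02 cm

5.02 cm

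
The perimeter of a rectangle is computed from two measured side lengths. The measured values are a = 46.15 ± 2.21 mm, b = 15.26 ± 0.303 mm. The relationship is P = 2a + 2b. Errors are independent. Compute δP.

4.46 mm

For a sum/difference, combine absolute errors in quadrature:
  (2·δa)² = 19.5;  (2·δb)² = 0.367
δP = √(19.9) = 4.46 mm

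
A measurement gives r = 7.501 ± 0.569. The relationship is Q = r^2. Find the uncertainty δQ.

Relative error in a monomial: (δQ/Q)² = Σ (nᵢ · δxᵢ/xᵢ)².
  (2·δr/r)² = (2×0.0759)² = 0.0230
δQ/Q = √(0.0230) = 0.152
Q = 56.27, so δQ = 0.152 × 56.27 = 8.54.

8.54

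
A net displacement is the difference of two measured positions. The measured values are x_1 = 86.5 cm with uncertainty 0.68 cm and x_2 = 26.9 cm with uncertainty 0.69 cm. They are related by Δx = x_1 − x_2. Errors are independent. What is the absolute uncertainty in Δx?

Each term contributes (cᵢ δxᵢ)² to (δΔx)²:
  (δx_1)² = 0.462;  (δx_2)² = 0.476
δΔx = √(0.939) = 0.969 cm

0.969 cm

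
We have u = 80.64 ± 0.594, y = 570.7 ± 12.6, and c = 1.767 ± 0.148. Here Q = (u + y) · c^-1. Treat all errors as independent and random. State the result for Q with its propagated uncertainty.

Let w = u + y = 651.3. δw = √(δu² + δy²) = √(0.353 + 159) = 12.6, so δw/w = 0.0194.
Q is then a monomial in w, c:
δQ/Q = √((δw/w)² + (-1·δc/c)²) = √(0.000375 + 0.00702) = 0.0860
Q = 368.6, so δQ = 0.0860 × 368.6 = 31.7.

368.6 ± 31.7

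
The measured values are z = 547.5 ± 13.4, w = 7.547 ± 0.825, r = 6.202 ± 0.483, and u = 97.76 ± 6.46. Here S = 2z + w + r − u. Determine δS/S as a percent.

2.73%

S is a linear combination, so absolute uncertainties add in quadrature:
  (2·δz)² = 718;  (δw)² = 0.681;  (δr)² = 0.233;  (δu)² = 41.7
δS = √(761) = 27.6
S = 1011, so δS/S = 27.6/1011 = 0.0273.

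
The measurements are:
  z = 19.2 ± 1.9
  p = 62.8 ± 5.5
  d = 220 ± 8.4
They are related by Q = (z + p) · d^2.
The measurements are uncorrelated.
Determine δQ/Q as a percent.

10.4%

Let u = z + p = 82.0. δu = √(δz² + δp²) = √(3.61 + 30.2) = 5.82, so δu/u = 0.0710.
Q is then a monomial in u, d:
δQ/Q = √((δu/u)² + (2·δd/d)²) = √(0.00504 + 0.00583) = 0.104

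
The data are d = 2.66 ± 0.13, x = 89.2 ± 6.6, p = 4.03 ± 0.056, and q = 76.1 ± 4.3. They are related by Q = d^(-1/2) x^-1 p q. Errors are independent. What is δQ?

Each factor contributes (exponent × relative error)² to (δQ/Q)²:
  (−½·δd/d)² = (-0.5×0.0489)² = 0.000597;  (-1·δx/x)² = (-1×0.0740)² = 0.00547;  (1·δp/p)² = (1×0.0139)² = 0.000193;  (1·δq/q)² = (1×0.0565)² = 0.00319
δQ/Q = √(0.00946) = 0.0973
Q = 2.11, so δQ = 0.0973 × 2.11 = 0.205.

0.205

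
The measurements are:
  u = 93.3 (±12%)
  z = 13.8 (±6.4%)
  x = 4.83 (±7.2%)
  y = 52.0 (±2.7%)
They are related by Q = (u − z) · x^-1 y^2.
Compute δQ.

Let w = u − z = 79.5. δw = √(δu² + δz²) = √(125 + 0.780) = 11.2, so δw/w = 0.141.
Q is then a monomial in w, x, y:
δQ/Q = √((δw/w)² + (-1·δx/x)² + (2·δy/y)²) = √(0.0200 + 0.00518 + 0.00292) = 0.168
Q = 44500, so δQ = 0.168 × 44500 = 7450.

7450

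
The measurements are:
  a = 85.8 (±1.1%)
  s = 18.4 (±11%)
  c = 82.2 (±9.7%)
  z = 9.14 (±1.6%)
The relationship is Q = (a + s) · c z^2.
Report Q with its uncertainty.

(7.16 ± 0.747) × 10^5

Let u = a + s = 104. δu = √(δa² + δs²) = √(0.891 + 4.10) = 2.23, so δu/u = 0.0214.
Q is then a monomial in u, c, z:
δQ/Q = √((δu/u)² + (1·δc/c)² + (2·δz/z)²) = √(0.000459 + 0.00941 + 0.00102) = 0.104
Q = 7.16e+05, so δQ = 0.104 × 7.16e+05 = 74700.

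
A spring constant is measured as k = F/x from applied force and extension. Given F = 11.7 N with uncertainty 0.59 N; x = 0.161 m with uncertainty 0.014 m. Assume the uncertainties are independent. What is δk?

7.30 N/m

For a monomial k ∝ F, x^-1, fractional errors add in quadrature:
  (1·δF/F)² = (1×0.0504)² = 0.00254;  (-1·δx/x)² = (-1×0.0870)² = 0.00756
δk/k = √(0.0101) = 0.101
k = 72.7 N/m, so δk = 0.101 × 72.7 = 7.30 N/m.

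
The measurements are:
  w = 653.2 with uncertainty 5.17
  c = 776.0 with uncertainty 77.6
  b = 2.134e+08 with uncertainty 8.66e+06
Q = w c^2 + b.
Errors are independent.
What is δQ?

7.92e+07

Let p = w·c^2 = 3.933e+08. δp/p = √((1·δw/w)² + (2·δc/c)²) = √(6.26e-05 + 0.0400) = 0.200, so δp = 7.87e+07.
Q = p + b: δQ = √(δp² + δb²) = √(6.2e+15 + 7.5e+13) = 7.92e+07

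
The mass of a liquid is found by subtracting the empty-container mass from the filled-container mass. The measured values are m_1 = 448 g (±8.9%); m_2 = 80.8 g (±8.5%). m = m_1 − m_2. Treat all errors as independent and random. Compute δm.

m is a linear combination, so absolute uncertainties add in quadrature:
  (δm_1)² = 1590;  (δm_2)² = 47.2
δm = √(1640) = 40.5 g

40.5 g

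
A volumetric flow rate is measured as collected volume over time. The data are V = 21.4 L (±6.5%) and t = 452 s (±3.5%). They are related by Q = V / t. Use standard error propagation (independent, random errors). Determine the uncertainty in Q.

0.00350 L/s

For a monomial Q ∝ V, t^-1, fractional errors add in quadrature:
  (1·δV/V)² = (1×0.0650)² = 0.00423;  (-1·δt/t)² = (-1×0.0350)² = 0.00123
δQ/Q = √(0.00545) = 0.0738
Q = 0.0473 L/s, so δQ = 0.0738 × 0.0473 = 0.00350 L/s.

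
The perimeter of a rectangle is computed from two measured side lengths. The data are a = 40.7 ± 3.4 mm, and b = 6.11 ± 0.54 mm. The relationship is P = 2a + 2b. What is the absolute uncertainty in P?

6.89 mm

Absolute uncertainties add in quadrature for a linear combination:
  (2·δa)² = 46.2;  (2·δb)² = 1.17
δP = √(47.4) = 6.89 mm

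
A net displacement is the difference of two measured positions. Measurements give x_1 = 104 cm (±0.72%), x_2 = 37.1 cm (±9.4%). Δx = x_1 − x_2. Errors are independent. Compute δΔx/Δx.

0.0533

Δx is a linear combination, so absolute uncertainties add in quadrature:
  (δx_1)² = 0.561;  (δx_2)² = 12.2
δΔx = √(12.7) = 3.57 cm
Δx = 66.9 cm, so δΔx/Δx = 3.57/66.9 = 0.0533.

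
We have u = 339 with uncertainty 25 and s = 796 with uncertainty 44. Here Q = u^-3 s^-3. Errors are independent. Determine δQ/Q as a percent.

27.6%

Products/powers → add relative errors in quadrature, weighted by exponent:
  (-3·δu/u)² = (-3×0.0737)² = 0.0489;  (-3·δs/s)² = (-3×0.0553)² = 0.0275
δQ/Q = √(0.0764) = 0.276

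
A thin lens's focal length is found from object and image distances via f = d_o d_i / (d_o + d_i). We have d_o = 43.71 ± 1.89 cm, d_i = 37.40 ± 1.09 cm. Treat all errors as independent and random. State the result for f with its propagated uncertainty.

∂f/∂d_o = (d_i/(d_o+d_i))² = 0.213;  ∂f/∂d_i = (d_o/(d_o+d_i))² = 0.290
δf = √((∂f/∂d_o · δd_o)² + (∂f/∂d_i · δd_i)²) = √(0.161 + 0.100) = 0.512 cm
f = 20.15 cm.

20.15 ± 0.512 cm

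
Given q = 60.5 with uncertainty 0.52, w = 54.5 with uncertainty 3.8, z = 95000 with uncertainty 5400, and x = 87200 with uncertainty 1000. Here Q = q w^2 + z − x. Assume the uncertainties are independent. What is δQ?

Let p = q·w^2 = 1.8e+05. δp/p = √((1·δq/q)² + (2·δw/w)²) = √(7.39e-05 + 0.0194) = 0.140, so δp = 25100.
Q = p + z − x: δQ = √(δp² + δz² + δx²) = √(6.3e+08 + 2.92e+07 + 1e+06) = 25700

25700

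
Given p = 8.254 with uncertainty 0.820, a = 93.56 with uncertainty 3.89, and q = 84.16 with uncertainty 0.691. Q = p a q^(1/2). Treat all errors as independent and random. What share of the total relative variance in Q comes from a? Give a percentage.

(δQ/Q)² = (1·δp/p)² + (1·δa/a)² + (½·δq/q)²
  p term: (1×0.0993)² = 0.00987
  a term: (1×0.0416)² = 0.00173
  q term: (0.5×0.00821)² = 1.69e-05
Total = 0.0116. Share from a = 0.00173/0.0116 = 0.149.

14.9%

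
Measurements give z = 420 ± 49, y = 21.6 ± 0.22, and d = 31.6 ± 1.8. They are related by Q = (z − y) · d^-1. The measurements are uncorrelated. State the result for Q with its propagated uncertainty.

Let u = z − y = 398. δu = √(δz² + δy²) = √(2400 + 0.0484) = 49.0, so δu/u = 0.123.
Q is then a monomial in u, d:
δQ/Q = √((δu/u)² + (-1·δd/d)²) = √(0.0151 + 0.00324) = 0.136
Q = 12.6, so δQ = 0.136 × 12.6 = 1.71.

12.6 ± 1.71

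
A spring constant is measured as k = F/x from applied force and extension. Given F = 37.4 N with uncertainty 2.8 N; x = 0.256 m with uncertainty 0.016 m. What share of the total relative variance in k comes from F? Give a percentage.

58.9%

(δk/k)² = (1·δF/F)² + (-1·δx/x)²
  F term: (1×0.0749)² = 0.00560
  x term: (-1×0.0625)² = 0.00391
Total = 0.00951. Share from F = 0.00560/0.00951 = 0.589.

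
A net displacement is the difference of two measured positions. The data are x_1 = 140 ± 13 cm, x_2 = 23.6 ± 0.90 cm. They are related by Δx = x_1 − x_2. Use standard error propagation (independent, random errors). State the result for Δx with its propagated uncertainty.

Δx is a linear combination, so absolute uncertainties add in quadrature:
  (δx_1)² = 169;  (δx_2)² = 0.810
δΔx = √(170) = 13.0 cm
Δx = 116 cm.

116 ± 13.0 cm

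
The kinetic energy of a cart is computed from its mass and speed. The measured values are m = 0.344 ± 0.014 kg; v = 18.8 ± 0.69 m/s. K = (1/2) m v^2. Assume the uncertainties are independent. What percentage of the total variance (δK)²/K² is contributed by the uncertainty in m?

23.5%

(δK/K)² = (1·δm/m)² + (2·δv/v)²
  m term: (1×0.0407)² = 0.00166
  v term: (2×0.0367)² = 0.00539
Total = 0.00704. Share from m = 0.00166/0.00704 = 0.235.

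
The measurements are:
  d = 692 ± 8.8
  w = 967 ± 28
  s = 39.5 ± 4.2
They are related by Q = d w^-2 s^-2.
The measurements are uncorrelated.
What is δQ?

For a monomial Q ∝ d, w^-2, s^-2, fractional errors add in quadrature:
  (1·δd/d)² = (1×0.0127)² = 0.000162;  (-2·δw/w)² = (-2×0.0290)² = 0.00335;  (-2·δs/s)² = (-2×0.106)² = 0.0452
δQ/Q = √(0.0487) = 0.221
Q = 4.74e-07, so δQ = 0.221 × 4.74e-07 = 1.05e-07.

1.05e-07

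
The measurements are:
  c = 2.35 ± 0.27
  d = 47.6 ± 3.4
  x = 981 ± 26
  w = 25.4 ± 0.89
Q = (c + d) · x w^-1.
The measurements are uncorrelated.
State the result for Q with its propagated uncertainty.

1930 ± 157

Let u = c + d = 50.0. δu = √(δc² + δd²) = √(0.0729 + 11.6) = 3.41, so δu/u = 0.0683.
Q is then a monomial in u, x, w:
δQ/Q = √((δu/u)² + (1·δx/x)² + (-1·δw/w)²) = √(0.00466 + 0.000702 + 0.00123) = 0.0812
Q = 1930, so δQ = 0.0812 × 1930 = 157.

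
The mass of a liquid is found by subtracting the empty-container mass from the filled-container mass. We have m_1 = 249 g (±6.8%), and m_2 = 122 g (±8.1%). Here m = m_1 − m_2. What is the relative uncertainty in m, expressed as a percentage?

15.4%

m is a linear combination, so absolute uncertainties add in quadrature:
  (δm_1)² = 287;  (δm_2)² = 97.7
δm = √(384) = 19.6 g
m = 127 g, so δm/m = 19.6/127 = 0.154.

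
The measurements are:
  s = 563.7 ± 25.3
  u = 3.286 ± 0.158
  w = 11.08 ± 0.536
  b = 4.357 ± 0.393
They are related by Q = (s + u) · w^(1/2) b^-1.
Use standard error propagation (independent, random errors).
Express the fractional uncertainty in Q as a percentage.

10.3%

Let h = s + u = 567.0. δh = √(δs² + δu²) = √(640 + 0.0250) = 25.3, so δh/h = 0.0446.
Q is then a monomial in h, w, b:
δQ/Q = √((δh/h)² + (½·δw/w)² + (-1·δb/b)²) = √(0.00199 + 0.000585 + 0.00814) = 0.103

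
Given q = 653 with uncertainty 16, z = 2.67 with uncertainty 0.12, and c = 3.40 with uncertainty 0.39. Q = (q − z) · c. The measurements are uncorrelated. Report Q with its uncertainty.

Let u = q − z = 650. δu = √(δq² + δz²) = √(256 + 0.0144) = 16.0, so δu/u = 0.0246.
Q is then a monomial in u, c:
δQ/Q = √((δu/u)² + (1·δc/c)²) = √(0.000605 + 0.0132) = 0.117
Q = 2210, so δQ = 0.117 × 2210 = 259.

2210 ± 259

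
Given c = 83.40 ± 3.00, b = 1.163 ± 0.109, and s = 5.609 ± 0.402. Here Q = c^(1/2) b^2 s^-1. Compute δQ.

0.444

For a monomial Q ∝ c^(1/2), b^2, s^-1, fractional errors add in quadrature:
  (½·δc/c)² = (0.5×0.0360)² = 0.000323;  (2·δb/b)² = (2×0.0937)² = 0.0351;  (-1·δs/s)² = (-1×0.0717)² = 0.00514
δQ/Q = √(0.0406) = 0.201
Q = 2.202, so δQ = 0.201 × 2.202 = 0.444.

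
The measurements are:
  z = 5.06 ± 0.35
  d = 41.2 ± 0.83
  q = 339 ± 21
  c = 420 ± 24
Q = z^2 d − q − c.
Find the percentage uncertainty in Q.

Let p = z^2·d = 1050. δp/p = √((2·δz/z)² + (1·δd/d)²) = √(0.0191 + 0.000406) = 0.140, so δp = 147.
Q = p − q − c: δQ = √(δp² + δq² + δc²) = √(21700 + 441 + 576) = 151
Q = 296, so δQ/Q = 151/296 = 0.510.

51.0%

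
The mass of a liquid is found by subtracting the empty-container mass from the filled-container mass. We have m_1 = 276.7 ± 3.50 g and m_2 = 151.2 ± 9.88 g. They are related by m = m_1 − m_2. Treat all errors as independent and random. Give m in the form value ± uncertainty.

Each term contributes (cᵢ δxᵢ)² to (δm)²:
  (δm_1)² = 12.2;  (δm_2)² = 97.6
δm = √(110) = 10.5 g
m = 125.5 g.

125.5 ± 10.5 g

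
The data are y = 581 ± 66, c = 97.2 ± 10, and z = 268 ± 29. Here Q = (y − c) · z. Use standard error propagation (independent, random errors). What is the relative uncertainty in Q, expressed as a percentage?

Let u = y − c = 484. δu = √(δy² + δc²) = √(4360 + 100) = 66.8, so δu/u = 0.138.
Q is then a monomial in u, z:
δQ/Q = √((δu/u)² + (1·δz/z)²) = √(0.0190 + 0.0117) = 0.175

17.5%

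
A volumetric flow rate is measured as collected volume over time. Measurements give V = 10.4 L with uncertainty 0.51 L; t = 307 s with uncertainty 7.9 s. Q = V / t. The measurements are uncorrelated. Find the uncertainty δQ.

0.00188 L/s

Q is a product of powers, so relative uncertainties combine in quadrature:
  (1·δV/V)² = (1×0.0490)² = 0.00240;  (-1·δt/t)² = (-1×0.0257)² = 0.000662
δQ/Q = √(0.00307) = 0.0554
Q = 0.0339 L/s, so δQ = 0.0554 × 0.0339 = 0.00188 L/s.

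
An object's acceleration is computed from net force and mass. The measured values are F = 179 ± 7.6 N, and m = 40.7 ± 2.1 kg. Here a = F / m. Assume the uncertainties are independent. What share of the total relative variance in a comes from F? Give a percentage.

(δa/a)² = (1·δF/F)² + (-1·δm/m)²
  F term: (1×0.0425)² = 0.00180
  m term: (-1×0.0516)² = 0.00266
Total = 0.00446. Share from F = 0.00180/0.00446 = 0.404.

40.4%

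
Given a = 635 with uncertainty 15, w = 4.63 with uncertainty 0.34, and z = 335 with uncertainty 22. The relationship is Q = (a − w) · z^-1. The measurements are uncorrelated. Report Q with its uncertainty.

1.88 ± 0.131

Let u = a − w = 630. δu = √(δa² + δw²) = √(225 + 0.116) = 15.0, so δu/u = 0.0238.
Q is then a monomial in u, z:
δQ/Q = √((δu/u)² + (-1·δz/z)²) = √(0.000567 + 0.00431) = 0.0699
Q = 1.88, so δQ = 0.0699 × 1.88 = 0.131.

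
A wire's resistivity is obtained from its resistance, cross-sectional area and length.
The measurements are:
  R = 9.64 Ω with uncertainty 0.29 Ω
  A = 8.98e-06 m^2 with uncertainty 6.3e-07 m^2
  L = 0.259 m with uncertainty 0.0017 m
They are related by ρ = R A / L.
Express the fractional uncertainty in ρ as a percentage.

7.66%

Products/powers → add relative errors in quadrature, weighted by exponent:
  (1·δR/R)² = (1×0.0301)² = 0.000905;  (1·δA/A)² = (1×0.0702)² = 0.00492;  (-1·δL/L)² = (-1×0.00656)² = 4.31e-05
δρ/ρ = √(0.00587) = 0.0766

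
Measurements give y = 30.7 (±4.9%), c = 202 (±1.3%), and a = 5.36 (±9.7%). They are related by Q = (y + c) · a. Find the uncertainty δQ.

Let u = y + c = 233. δu = √(δy² + δc²) = √(2.26 + 6.90) = 3.03, so δu/u = 0.0130.
Q is then a monomial in u, a:
δQ/Q = √((δu/u)² + (1·δa/a)²) = √(0.000169 + 0.00941) = 0.0979
Q = 1250, so δQ = 0.0979 × 1250 = 122.

122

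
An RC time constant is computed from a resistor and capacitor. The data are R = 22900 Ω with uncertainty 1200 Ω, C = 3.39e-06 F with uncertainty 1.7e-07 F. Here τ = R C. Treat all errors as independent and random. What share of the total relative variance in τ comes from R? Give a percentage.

52.2%

(δτ/τ)² = (1·δR/R)² + (1·δC/C)²
  R term: (1×0.0524)² = 0.00275
  C term: (1×0.0501)² = 0.00251
Total = 0.00526. Share from R = 0.00275/0.00526 = 0.522.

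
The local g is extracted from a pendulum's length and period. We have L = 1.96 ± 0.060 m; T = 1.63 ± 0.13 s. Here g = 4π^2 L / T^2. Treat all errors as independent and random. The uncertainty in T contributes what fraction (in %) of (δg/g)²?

(δg/g)² = (1·δL/L)² + (-2·δT/T)²
  L term: (1×0.0306)² = 0.000937
  T term: (-2×0.0798)² = 0.0254
Total = 0.0264. Share from T = 0.0254/0.0264 = 0.964.

96.4%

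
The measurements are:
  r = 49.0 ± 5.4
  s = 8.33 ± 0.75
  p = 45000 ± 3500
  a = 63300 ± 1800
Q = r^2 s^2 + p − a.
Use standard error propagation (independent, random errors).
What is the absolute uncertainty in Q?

Let w = r^2·s^2 = 1.67e+05. δw/w = √((2·δr/r)² + (2·δs/s)²) = √(0.0486 + 0.0324) = 0.285, so δw = 47400.
Q = w + p − a: δQ = √(δw² + δp² + δa²) = √(2.25e+09 + 1.22e+07 + 3.24e+06) = 47600

47600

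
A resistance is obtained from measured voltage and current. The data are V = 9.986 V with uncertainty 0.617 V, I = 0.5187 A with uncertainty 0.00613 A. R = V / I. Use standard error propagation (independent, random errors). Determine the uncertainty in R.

1.21 Ω

R is a product of powers, so relative uncertainties combine in quadrature:
  (1·δV/V)² = (1×0.0618)² = 0.00382;  (-1·δI/I)² = (-1×0.0118)² = 0.000140
δR/R = √(0.00396) = 0.0629
R = 19.25 Ω, so δR = 0.0629 × 19.25 = 1.21 Ω.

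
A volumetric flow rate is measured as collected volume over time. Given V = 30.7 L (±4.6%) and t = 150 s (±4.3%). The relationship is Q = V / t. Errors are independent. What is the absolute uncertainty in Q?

Products/powers → add relative errors in quadrature, weighted by exponent:
  (1·δV/V)² = (1×0.0460)² = 0.00212;  (-1·δt/t)² = (-1×0.0430)² = 0.00185
δQ/Q = √(0.00396) = 0.0630
Q = 0.205 L/s, so δQ = 0.0630 × 0.205 = 0.0129 L/s.

0.0129 L/s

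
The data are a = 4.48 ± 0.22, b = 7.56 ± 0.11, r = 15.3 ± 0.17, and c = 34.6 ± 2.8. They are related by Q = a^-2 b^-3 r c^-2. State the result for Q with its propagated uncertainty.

(1.47 ± 0.287) × 10^-6

Since Q is a product/quotient, work with relative uncertainties:
  (-2·δa/a)² = (-2×0.0491)² = 0.00965;  (-3·δb/b)² = (-3×0.0146)² = 0.00191;  (1·δr/r)² = (1×0.0111)² = 0.000123;  (-2·δc/c)² = (-2×0.0809)² = 0.0262
δQ/Q = √(0.0379) = 0.195
Q = 1.47e-06, so δQ = 0.195 × 1.47e-06 = 2.87e-07.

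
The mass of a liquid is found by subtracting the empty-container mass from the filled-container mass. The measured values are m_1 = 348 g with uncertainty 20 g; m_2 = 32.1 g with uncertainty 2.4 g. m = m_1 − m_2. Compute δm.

For a sum/difference, combine absolute errors in quadrature:
  (δm_1)² = 400;  (δm_2)² = 5.76
δm = √(406) = 20.1 g

20.1 g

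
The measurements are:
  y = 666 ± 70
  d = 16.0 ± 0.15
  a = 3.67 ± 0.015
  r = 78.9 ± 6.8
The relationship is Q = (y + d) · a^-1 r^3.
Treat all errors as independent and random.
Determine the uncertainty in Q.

2.54e+07

Let u = y + d = 682. δu = √(δy² + δd²) = √(4900 + 0.0225) = 70.0, so δu/u = 0.103.
Q is then a monomial in u, a, r:
δQ/Q = √((δu/u)² + (-1·δa/a)² + (3·δr/r)²) = √(0.0105 + 1.67e-05 + 0.0669) = 0.278
Q = 9.13e+07, so δQ = 0.278 × 9.13e+07 = 2.54e+07.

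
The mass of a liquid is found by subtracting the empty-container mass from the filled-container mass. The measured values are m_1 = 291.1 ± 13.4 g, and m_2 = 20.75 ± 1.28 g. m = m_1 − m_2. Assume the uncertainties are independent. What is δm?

Sums and differences: (δm)² = Σ (cᵢ δxᵢ)².
  (δm_1)² = 180;  (δm_2)² = 1.64
δm = √(181) = 13.5 g

13.5 g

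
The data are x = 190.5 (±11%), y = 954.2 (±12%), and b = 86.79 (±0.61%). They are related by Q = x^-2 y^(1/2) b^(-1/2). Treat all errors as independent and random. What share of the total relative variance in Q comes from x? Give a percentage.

93.1%

(δQ/Q)² = (-2·δx/x)² + (½·δy/y)² + (−½·δb/b)²
  x term: (-2×0.110)² = 0.0484
  y term: (0.5×0.120)² = 0.00360
  b term: (-0.5×0.00610)² = 9.3e-06
Total = 0.0520. Share from x = 0.0484/0.0520 = 0.931.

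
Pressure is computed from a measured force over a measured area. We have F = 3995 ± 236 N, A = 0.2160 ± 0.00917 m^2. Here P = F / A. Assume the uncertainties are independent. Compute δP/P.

0.0727

Products/powers → add relative errors in quadrature, weighted by exponent:
  (1·δF/F)² = (1×0.0591)² = 0.00349;  (-1·δA/A)² = (-1×0.0425)² = 0.00180
δP/P = √(0.00529) = 0.0727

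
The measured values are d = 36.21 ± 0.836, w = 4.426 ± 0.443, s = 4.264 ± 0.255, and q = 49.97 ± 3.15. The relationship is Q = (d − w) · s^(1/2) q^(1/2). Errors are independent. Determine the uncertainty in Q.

Let u = d − w = 31.78. δu = √(δd² + δw²) = √(0.699 + 0.196) = 0.946, so δu/u = 0.0298.
Q is then a monomial in u, s, q:
δQ/Q = √((δu/u)² + (½·δs/s)² + (½·δq/q)²) = √(0.000886 + 0.000894 + 0.000993) = 0.0527
Q = 464.0, so δQ = 0.0527 × 464.0 = 24.4.

24.4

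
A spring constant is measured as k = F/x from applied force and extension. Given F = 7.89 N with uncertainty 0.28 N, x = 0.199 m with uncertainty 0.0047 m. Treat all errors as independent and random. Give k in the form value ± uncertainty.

k is a product of powers, so relative uncertainties combine in quadrature:
  (1·δF/F)² = (1×0.0355)² = 0.00126;  (-1·δx/x)² = (-1×0.0236)² = 0.000558
δk/k = √(0.00182) = 0.0426
k = 39.6 N/m, so δk = 0.0426 × 39.6 = 1.69 N/m.

39.6 ± 1.69 N/m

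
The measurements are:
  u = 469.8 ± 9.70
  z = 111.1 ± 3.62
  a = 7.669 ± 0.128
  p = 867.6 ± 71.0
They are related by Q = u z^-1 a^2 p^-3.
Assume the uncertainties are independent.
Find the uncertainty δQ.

9.55e-08

Relative error in a monomial: (δQ/Q)² = Σ (nᵢ · δxᵢ/xᵢ)².
  (1·δu/u)² = (1×0.0206)² = 0.000426;  (-1·δz/z)² = (-1×0.0326)² = 0.00106;  (2·δa/a)² = (2×0.0167)² = 0.00111;  (-3·δp/p)² = (-3×0.0818)² = 0.0603
δQ/Q = √(0.0629) = 0.251
Q = 3.808e-07, so δQ = 0.251 × 3.808e-07 = 9.55e-08.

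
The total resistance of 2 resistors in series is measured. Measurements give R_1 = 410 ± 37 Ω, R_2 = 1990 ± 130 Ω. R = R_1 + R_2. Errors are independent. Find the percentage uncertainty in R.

Absolute uncertainties add in quadrature for a linear combination:
  (δR_1)² = 1370;  (δR_2)² = 16900
δR = √(18300) = 135 Ω
R = 2400 Ω, so δR/R = 135/2400 = 0.0563.

5.63%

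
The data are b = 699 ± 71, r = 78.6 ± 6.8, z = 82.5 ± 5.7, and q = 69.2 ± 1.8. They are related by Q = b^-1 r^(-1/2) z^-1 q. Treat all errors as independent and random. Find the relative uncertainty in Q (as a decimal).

For a monomial Q ∝ b^-1, r^(-1/2), z^-1, q, fractional errors add in quadrature:
  (-1·δb/b)² = (-1×0.102)² = 0.0103;  (−½·δr/r)² = (-0.5×0.0865)² = 0.00187;  (-1·δz/z)² = (-1×0.0691)² = 0.00477;  (1·δq/q)² = (1×0.0260)² = 0.000677
δQ/Q = √(0.0176) = 0.133

0.133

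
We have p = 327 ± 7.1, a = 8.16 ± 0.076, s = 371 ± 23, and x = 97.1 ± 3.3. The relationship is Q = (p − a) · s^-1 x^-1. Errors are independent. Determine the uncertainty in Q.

0.000656

Let u = p − a = 319. δu = √(δp² + δa²) = √(50.4 + 0.00578) = 7.10, so δu/u = 0.0223.
Q is then a monomial in u, s, x:
δQ/Q = √((δu/u)² + (-1·δs/s)² + (-1·δx/x)²) = √(0.000496 + 0.00384 + 0.00116) = 0.0741
Q = 0.00885, so δQ = 0.0741 × 0.00885 = 0.000656.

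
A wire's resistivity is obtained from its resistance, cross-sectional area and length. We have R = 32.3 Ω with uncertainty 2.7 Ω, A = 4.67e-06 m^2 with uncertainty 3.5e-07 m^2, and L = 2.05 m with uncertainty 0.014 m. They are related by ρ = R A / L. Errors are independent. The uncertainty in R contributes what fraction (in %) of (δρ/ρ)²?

(δρ/ρ)² = (1·δR/R)² + (1·δA/A)² + (-1·δL/L)²
  R term: (1×0.0836)² = 0.00699
  A term: (1×0.0749)² = 0.00562
  L term: (-1×0.00683)² = 4.66e-05
Total = 0.0127. Share from R = 0.00699/0.0127 = 0.552.

55.2%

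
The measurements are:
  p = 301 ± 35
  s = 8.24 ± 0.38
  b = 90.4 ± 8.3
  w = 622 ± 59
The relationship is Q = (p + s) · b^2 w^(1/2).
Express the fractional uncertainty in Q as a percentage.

22.1%

Let u = p + s = 309. δu = √(δp² + δs²) = √(1220 + 0.144) = 35.0, so δu/u = 0.113.
Q is then a monomial in u, b, w:
δQ/Q = √((δu/u)² + (2·δb/b)² + (½·δw/w)²) = √(0.0128 + 0.0337 + 0.00225) = 0.221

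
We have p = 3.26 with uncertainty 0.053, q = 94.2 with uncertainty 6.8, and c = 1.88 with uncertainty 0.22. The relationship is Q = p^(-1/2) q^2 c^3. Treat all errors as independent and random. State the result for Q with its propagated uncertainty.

Relative error in a monomial: (δQ/Q)² = Σ (nᵢ · δxᵢ/xᵢ)².
  (−½·δp/p)² = (-0.5×0.0163)² = 6.61e-05;  (2·δq/q)² = (2×0.0722)² = 0.0208;  (3·δc/c)² = (3×0.117)² = 0.123
δQ/Q = √(0.144) = 0.380
Q = 32700, so δQ = 0.380 × 32700 = 12400.

32700 ± 12400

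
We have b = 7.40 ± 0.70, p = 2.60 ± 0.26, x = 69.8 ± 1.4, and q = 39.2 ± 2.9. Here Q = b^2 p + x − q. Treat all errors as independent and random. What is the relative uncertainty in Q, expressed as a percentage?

Let w = b^2·p = 142. δw/w = √((2·δb/b)² + (1·δp/p)²) = √(0.0358 + 0.0100) = 0.214, so δw = 30.5.
Q = w + x − q: δQ = √(δw² + δx² + δq²) = √(928 + 1.96 + 8.41) = 30.6
Q = 173, so δQ/Q = 30.6/173 = 0.177.

17.7%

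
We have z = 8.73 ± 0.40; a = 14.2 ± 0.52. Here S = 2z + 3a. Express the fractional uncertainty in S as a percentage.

2.92%

S is a linear combination, so absolute uncertainties add in quadrature:
  (2·δz)² = 0.640;  (3·δa)² = 2.43
δS = √(3.07) = 1.75
S = 60.1, so δS/S = 1.75/60.1 = 0.0292.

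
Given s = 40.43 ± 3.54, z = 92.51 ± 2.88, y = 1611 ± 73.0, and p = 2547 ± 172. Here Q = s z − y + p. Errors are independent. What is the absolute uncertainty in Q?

395

Let w = s·z = 3740. δw/w = √((1·δs/s)² + (1·δz/z)²) = √(0.00767 + 0.000969) = 0.0929, so δw = 348.
Q = w − y + p: δQ = √(δw² + δy² + δp²) = √(1.21e+05 + 5330 + 29600) = 395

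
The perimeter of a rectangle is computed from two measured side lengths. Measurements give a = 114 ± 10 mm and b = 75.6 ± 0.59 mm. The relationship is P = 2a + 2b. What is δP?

20.0 mm

For a sum/difference, combine absolute errors in quadrature:
  (2·δa)² = 400;  (2·δb)² = 1.39
δP = √(401) = 20.0 mm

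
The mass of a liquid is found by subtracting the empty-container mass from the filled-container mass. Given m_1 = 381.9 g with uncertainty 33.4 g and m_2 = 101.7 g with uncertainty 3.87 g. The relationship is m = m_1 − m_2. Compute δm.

Sums and differences: (δm)² = Σ (cᵢ δxᵢ)².
  (δm_1)² = 1120;  (δm_2)² = 15.0
δm = √(1130) = 33.6 g

33.6 g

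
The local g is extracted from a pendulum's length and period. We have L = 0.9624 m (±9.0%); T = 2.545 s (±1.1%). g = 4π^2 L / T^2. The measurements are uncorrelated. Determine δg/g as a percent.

9.26%

Each factor contributes (exponent × relative error)² to (δg/g)²:
  (1·δL/L)² = (1×0.0900)² = 0.00810;  (-2·δT/T)² = (-2×0.0110)² = 0.000484
δg/g = √(0.00858) = 0.0926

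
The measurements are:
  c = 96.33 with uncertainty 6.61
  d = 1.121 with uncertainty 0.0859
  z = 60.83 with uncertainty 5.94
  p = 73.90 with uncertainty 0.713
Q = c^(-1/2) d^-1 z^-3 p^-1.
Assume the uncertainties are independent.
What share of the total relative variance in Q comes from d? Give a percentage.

(δQ/Q)² = (−½·δc/c)² + (-1·δd/d)² + (-3·δz/z)² + (-1·δp/p)²
  c term: (-0.5×0.0686)² = 0.00118
  d term: (-1×0.0766)² = 0.00587
  z term: (-3×0.0976)² = 0.0858
  p term: (-1×0.00965)² = 9.31e-05
Total = 0.0930. Share from d = 0.00587/0.0930 = 0.0632.

6.32%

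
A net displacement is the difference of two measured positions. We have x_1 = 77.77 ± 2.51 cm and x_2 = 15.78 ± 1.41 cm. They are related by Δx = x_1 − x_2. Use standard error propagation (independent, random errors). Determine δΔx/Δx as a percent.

4.64%

Sums and differences: (δΔx)² = Σ (cᵢ δxᵢ)².
  (δx_1)² = 6.30;  (δx_2)² = 1.99
δΔx = √(8.29) = 2.88 cm
Δx = 61.99 cm, so δΔx/Δx = 2.88/61.99 = 0.0464.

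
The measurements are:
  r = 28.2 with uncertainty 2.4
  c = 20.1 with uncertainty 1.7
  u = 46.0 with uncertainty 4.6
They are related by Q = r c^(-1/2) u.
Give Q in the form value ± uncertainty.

Each factor contributes (exponent × relative error)² to (δQ/Q)²:
  (1·δr/r)² = (1×0.0851)² = 0.00724;  (−½·δc/c)² = (-0.5×0.0846)² = 0.00179;  (1·δu/u)² = (1×0.100)² = 0.0100
δQ/Q = √(0.0190) = 0.138
Q = 289, so δQ = 0.138 × 289 = 39.9.

289 ± 39.9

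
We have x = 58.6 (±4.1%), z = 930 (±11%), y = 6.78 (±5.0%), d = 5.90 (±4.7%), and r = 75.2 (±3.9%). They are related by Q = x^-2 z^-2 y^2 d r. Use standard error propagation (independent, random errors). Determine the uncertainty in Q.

1.8e-06

Q is a product of powers, so relative uncertainties combine in quadrature:
  (-2·δx/x)² = (-2×0.0410)² = 0.00672;  (-2·δz/z)² = (-2×0.110)² = 0.0484;  (2·δy/y)² = (2×0.0500)² = 0.0100;  (1·δd/d)² = (1×0.0470)² = 0.00221;  (1·δr/r)² = (1×0.0390)² = 0.00152
δQ/Q = √(0.0689) = 0.262
Q = 6.87e-06, so δQ = 0.262 × 6.87e-06 = 1.8e-06.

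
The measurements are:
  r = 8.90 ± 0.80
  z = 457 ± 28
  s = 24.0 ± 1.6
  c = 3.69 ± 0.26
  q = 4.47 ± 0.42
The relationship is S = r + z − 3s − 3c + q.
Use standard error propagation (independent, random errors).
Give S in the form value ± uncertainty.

S is a linear combination, so absolute uncertainties add in quadrature:
  (δr)² = 0.640;  (δz)² = 784;  (3·δs)² = 23.0;  (3·δc)² = 0.608;  (δq)² = 0.176
δS = √(808) = 28.4
S = 387.

387 ± 28.4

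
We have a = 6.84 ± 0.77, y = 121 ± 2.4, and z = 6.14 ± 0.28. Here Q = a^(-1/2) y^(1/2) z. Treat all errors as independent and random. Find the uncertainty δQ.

Each factor contributes (exponent × relative error)² to (δQ/Q)²:
  (−½·δa/a)² = (-0.5×0.113)² = 0.00317;  (½·δy/y)² = (0.5×0.0198)² = 9.84e-05;  (1·δz/z)² = (1×0.0456)² = 0.00208
δQ/Q = √(0.00535) = 0.0731
Q = 25.8, so δQ = 0.0731 × 25.8 = 1.89.

1.89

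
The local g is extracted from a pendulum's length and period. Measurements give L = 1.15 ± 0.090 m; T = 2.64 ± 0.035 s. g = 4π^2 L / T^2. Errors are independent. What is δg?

0.538 m/s^2

For a monomial g ∝ L, T^-2, fractional errors add in quadrature:
  (1·δL/L)² = (1×0.0783)² = 0.00612;  (-2·δT/T)² = (-2×0.0133)² = 0.000703
δg/g = √(0.00683) = 0.0826
g = 6.51 m/s^2, so δg = 0.0826 × 6.51 = 0.538 m/s^2.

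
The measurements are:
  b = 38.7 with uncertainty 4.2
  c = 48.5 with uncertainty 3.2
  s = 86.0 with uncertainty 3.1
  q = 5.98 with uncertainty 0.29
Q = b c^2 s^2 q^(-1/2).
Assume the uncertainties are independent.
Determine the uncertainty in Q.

5.15e+07

Products/powers → add relative errors in quadrature, weighted by exponent:
  (1·δb/b)² = (1×0.109)² = 0.0118;  (2·δc/c)² = (2×0.0660)² = 0.0174;  (2·δs/s)² = (2×0.0360)² = 0.00520;  (−½·δq/q)² = (-0.5×0.0485)² = 0.000588
δQ/Q = √(0.0350) = 0.187
Q = 2.75e+08, so δQ = 0.187 × 2.75e+08 = 5.15e+07.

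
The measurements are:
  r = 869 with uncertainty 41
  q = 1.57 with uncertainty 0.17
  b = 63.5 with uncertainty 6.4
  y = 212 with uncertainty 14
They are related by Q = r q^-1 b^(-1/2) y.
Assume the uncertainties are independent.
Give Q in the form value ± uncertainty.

Since Q is a product/quotient, work with relative uncertainties:
  (1·δr/r)² = (1×0.0472)² = 0.00223;  (-1·δq/q)² = (-1×0.108)² = 0.0117;  (−½·δb/b)² = (-0.5×0.101)² = 0.00254;  (1·δy/y)² = (1×0.0660)² = 0.00436
δQ/Q = √(0.0209) = 0.144
Q = 14700, so δQ = 0.144 × 14700 = 2130.

14700 ± 2130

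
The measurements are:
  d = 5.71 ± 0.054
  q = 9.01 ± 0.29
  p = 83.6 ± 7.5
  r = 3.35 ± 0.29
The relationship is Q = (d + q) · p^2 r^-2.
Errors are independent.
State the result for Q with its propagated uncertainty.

Let u = d + q = 14.7. δu = √(δd² + δq²) = √(0.00292 + 0.0841) = 0.295, so δu/u = 0.0200.
Q is then a monomial in u, p, r:
δQ/Q = √((δu/u)² + (2·δp/p)² + (-2·δr/r)²) = √(0.000402 + 0.0322 + 0.0300) = 0.250
Q = 9170, so δQ = 0.250 × 9170 = 2290.

9170 ± 2290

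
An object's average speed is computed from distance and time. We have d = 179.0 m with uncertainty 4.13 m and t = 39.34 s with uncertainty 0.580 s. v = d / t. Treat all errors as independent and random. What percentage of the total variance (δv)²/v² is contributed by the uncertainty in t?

29.0%

(δv/v)² = (1·δd/d)² + (-1·δt/t)²
  d term: (1×0.0231)² = 0.000532
  t term: (-1×0.0147)² = 0.000217
Total = 0.000750. Share from t = 0.000217/0.000750 = 0.290.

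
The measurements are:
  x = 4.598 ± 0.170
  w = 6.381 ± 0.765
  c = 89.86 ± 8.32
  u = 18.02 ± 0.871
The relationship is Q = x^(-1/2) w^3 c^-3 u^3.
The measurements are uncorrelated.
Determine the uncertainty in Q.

0.466

Each factor contributes (exponent × relative error)² to (δQ/Q)²:
  (−½·δx/x)² = (-0.5×0.0370)² = 0.000342;  (3·δw/w)² = (3×0.120)² = 0.129;  (-3·δc/c)² = (-3×0.0926)² = 0.0772;  (3·δu/u)² = (3×0.0483)² = 0.0210
δQ/Q = √(0.228) = 0.477
Q = 0.9771, so δQ = 0.477 × 0.9771 = 0.466.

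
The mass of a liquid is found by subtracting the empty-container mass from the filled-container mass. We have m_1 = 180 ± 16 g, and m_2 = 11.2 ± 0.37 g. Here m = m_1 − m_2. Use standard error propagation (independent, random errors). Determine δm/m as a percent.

Absolute uncertainties add in quadrature for a linear combination:
  (δm_1)² = 256;  (δm_2)² = 0.137
δm = √(256) = 16.0 g
m = 169 g, so δm/m = 16.0/169 = 0.0948.

9.48%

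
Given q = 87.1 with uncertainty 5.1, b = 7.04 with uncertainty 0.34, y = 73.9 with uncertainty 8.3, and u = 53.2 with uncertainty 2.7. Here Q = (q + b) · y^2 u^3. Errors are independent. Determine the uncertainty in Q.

2.14e+10

Let w = q + b = 94.1. δw = √(δq² + δb²) = √(26.0 + 0.116) = 5.11, so δw/w = 0.0543.
Q is then a monomial in w, y, u:
δQ/Q = √((δw/w)² + (2·δy/y)² + (3·δu/u)²) = √(0.00295 + 0.0505 + 0.0232) = 0.277
Q = 7.74e+10, so δQ = 0.277 × 7.74e+10 = 2.14e+10.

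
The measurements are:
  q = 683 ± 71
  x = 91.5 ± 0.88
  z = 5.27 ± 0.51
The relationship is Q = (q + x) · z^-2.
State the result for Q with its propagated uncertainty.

27.9 ± 5.97

Let u = q + x = 774. δu = √(δq² + δx²) = √(5040 + 0.774) = 71.0, so δu/u = 0.0917.
Q is then a monomial in u, z:
δQ/Q = √((δu/u)² + (-2·δz/z)²) = √(0.00841 + 0.0375) = 0.214
Q = 27.9, so δQ = 0.214 × 27.9 = 5.97.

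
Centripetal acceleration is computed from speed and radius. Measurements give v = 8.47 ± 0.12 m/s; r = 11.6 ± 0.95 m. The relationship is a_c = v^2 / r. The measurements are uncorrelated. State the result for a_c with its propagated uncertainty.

a_c is a product of powers, so relative uncertainties combine in quadrature:
  (2·δv/v)² = (2×0.0142)² = 0.000803;  (-1·δr/r)² = (-1×0.0819)² = 0.00671
δa_c/a_c = √(0.00751) = 0.0867
a_c = 6.18 m/s^2, so δa_c = 0.0867 × 6.18 = 0.536 m/s^2.

6.18 ± 0.536 m/s^2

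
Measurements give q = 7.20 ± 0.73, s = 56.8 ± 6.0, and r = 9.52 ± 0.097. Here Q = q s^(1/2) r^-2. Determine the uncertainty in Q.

0.0695

Each factor contributes (exponent × relative error)² to (δQ/Q)²:
  (1·δq/q)² = (1×0.101)² = 0.0103;  (½·δs/s)² = (0.5×0.106)² = 0.00279;  (-2·δr/r)² = (-2×0.0102)² = 0.000415
δQ/Q = √(0.0135) = 0.116
Q = 0.599, so δQ = 0.116 × 0.599 = 0.0695.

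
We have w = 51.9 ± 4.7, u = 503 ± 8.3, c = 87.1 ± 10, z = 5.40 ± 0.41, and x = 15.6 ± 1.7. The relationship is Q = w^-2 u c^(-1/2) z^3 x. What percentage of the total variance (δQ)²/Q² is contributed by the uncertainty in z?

(δQ/Q)² = (-2·δw/w)² + (1·δu/u)² + (−½·δc/c)² + (3·δz/z)² + (1·δx/x)²
  w term: (-2×0.0906)² = 0.0328
  u term: (1×0.0165)² = 0.000272
  c term: (-0.5×0.115)² = 0.00330
  z term: (3×0.0759)² = 0.0519
  x term: (1×0.109)² = 0.0119
Total = 0.100. Share from z = 0.0519/0.100 = 0.518.

51.8%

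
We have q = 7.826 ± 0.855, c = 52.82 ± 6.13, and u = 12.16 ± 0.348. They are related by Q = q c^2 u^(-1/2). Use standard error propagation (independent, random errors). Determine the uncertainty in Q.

Each factor contributes (exponent × relative error)² to (δQ/Q)²:
  (1·δq/q)² = (1×0.109)² = 0.0119;  (2·δc/c)² = (2×0.116)² = 0.0539;  (−½·δu/u)² = (-0.5×0.0286)² = 0.000205
δQ/Q = √(0.0660) = 0.257
Q = 6261, so δQ = 0.257 × 6261 = 1610.

1610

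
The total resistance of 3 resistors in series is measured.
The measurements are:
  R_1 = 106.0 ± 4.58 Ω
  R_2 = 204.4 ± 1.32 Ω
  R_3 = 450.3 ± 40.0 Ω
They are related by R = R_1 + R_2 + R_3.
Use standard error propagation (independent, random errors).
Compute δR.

Each term contributes (cᵢ δxᵢ)² to (δR)²:
  (δR_1)² = 21.0;  (δR_2)² = 1.74;  (δR_3)² = 1600
δR = √(1620) = 40.3 Ω

40.3 Ω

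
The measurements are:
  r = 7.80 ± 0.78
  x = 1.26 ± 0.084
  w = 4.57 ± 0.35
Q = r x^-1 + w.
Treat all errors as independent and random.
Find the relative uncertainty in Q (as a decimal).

0.0764

Let p = r·x^-1 = 6.19. δp/p = √((1·δr/r)² + (-1·δx/x)²) = √(0.0100 + 0.00444) = 0.120, so δp = 0.744.
Q = p + w: δQ = √(δp² + δw²) = √(0.554 + 0.122) = 0.822
Q = 10.8, so δQ/Q = 0.822/10.8 = 0.0764.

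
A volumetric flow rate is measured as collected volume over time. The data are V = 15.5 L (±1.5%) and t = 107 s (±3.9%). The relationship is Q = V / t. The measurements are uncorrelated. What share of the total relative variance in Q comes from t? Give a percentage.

(δQ/Q)² = (1·δV/V)² + (-1·δt/t)²
  V term: (1×0.0150)² = 0.000225
  t term: (-1×0.0390)² = 0.00152
Total = 0.00175. Share from t = 0.00152/0.00175 = 0.871.

87.1%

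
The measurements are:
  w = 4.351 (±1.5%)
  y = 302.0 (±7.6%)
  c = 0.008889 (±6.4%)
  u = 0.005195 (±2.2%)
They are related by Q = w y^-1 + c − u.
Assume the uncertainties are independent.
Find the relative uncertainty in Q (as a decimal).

Let p = w·y^-1 = 0.01441. δp/p = √((1·δw/w)² + (-1·δy/y)²) = √(0.000225 + 0.00578) = 0.0775, so δp = 0.00112.
Q = p + c − u: δQ = √(δp² + δc² + δu²) = √(1.25e-06 + 3.24e-07 + 1.31e-08) = 0.00126
Q = 0.01810, so δQ/Q = 0.00126/0.01810 = 0.0695.

0.0695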